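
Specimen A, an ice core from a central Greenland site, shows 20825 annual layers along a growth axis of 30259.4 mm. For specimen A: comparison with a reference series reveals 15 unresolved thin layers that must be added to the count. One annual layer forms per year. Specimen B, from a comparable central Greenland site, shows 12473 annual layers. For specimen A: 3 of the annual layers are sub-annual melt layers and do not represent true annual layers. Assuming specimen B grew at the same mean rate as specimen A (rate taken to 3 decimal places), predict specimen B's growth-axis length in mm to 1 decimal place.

18110.8 mm

Specimen A: true annual layer count = 20825 − 3 + 15 = 20837.
A: 30259.4 mm over 20837 years gives 30259.4 / 20837 ≈ 1.452 mm per year.
Length of B = 1.452 × 12473 = 18110.8 mm.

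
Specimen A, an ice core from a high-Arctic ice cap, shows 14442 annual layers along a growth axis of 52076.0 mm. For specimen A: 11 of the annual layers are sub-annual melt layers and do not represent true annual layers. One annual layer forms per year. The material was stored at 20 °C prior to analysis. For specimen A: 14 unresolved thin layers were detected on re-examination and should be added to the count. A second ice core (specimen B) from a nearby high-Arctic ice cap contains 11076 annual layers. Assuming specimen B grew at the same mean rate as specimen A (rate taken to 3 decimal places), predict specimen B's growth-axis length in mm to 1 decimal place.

39929.0 mm

Specimen A: true annual layer count = 14442 − 11 + 14 = 14445.
A: Mean rate = 52076.0 mm / 14445 years ≈ 3.605 mm per year.
For B, 3.605 mm/year × 11076 years = 39929.0 mm.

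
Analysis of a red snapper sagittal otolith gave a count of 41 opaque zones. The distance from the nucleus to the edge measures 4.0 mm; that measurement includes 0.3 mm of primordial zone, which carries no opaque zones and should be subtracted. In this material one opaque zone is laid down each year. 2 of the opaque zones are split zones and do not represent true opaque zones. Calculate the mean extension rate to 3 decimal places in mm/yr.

After corrections the count is 41 − 2 = 39 opaque zones.
The growth record spans 4.0 − 0.3 = 3.7 mm.
3.7 mm over 39 years gives 3.7 / 39 ≈ 0.095 mm/yr.

0.095 mm/yr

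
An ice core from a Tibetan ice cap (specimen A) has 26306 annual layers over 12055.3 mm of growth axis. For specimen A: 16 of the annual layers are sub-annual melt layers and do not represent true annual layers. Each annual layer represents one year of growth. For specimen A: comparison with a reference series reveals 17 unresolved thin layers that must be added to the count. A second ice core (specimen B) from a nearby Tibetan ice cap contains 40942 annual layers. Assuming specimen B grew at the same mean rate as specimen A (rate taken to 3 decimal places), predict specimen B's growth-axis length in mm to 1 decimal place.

18751.4 mm

Specimen A: after corrections the count is 26306 − 16 + 17 = 26307 annual layers.
A: Mean rate = 12055.3 mm / 26307 years ≈ 0.458 mm/yr.
Length of B = 0.458 × 40942 = 18751.4 mm.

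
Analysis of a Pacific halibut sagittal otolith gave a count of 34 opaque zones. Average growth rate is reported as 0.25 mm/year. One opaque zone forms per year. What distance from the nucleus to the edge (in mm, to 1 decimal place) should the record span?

8.5 mm

The record spans 34 years at 0.25 mm per year.
Predicted length = 0.25 mm/year × 34 years = 8.5 mm.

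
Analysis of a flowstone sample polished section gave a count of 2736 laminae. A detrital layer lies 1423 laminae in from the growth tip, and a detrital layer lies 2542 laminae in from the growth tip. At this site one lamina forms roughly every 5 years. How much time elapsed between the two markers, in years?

5595 years

2542 − 1423 = 1119 laminae lie between the two events.
At 5 years per lamina, 1119 × 5 = 5595 years.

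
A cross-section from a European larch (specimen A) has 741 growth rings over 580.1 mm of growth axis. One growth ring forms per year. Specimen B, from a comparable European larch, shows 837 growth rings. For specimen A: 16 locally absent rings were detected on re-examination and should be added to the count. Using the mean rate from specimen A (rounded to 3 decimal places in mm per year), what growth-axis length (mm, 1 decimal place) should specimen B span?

Specimen A: true growth ring count = 741 + 16 = 757.
A: 580.1 mm over 757 years gives 580.1 / 757 ≈ 0.766 mm/yr.
B's length ≈ 0.766 × 837 = 641.1 mm.

641.1 mm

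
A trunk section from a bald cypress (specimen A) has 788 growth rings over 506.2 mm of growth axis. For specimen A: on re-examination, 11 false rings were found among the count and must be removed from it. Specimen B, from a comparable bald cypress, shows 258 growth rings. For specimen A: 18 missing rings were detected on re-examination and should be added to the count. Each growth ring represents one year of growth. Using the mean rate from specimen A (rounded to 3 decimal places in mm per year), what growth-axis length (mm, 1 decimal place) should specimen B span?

Specimen A: true growth ring count = 788 − 11 + 18 = 795.
A: Mean rate = 506.2 mm / 795 years ≈ 0.637 mm/year.
Length of B = 0.637 × 258 = 164.3 mm.

164.3 mm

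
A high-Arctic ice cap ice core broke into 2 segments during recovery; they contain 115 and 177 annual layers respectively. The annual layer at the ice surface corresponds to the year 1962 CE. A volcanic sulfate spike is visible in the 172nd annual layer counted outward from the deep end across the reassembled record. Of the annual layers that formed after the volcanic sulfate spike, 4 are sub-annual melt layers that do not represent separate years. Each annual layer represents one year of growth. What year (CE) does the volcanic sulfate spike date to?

1846 CE

Total annual layers = 115 + 177 = 292.
The volcanic sulfate spike sits at annual layer 172 from the deep end, so 292 − 172 = 120 annual layers formed after it.
Excluding 4 false annual layers: 120 − 4 = 116.
1962 − 116 = 1846 CE.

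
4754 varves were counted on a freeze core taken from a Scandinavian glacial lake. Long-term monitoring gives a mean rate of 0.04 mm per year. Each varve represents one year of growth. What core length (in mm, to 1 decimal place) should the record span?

The record spans 4754 years at 0.04 mm per year.
Predicted length = 0.04 mm/year × 4754 years = 190.2 mm.

190.2 mm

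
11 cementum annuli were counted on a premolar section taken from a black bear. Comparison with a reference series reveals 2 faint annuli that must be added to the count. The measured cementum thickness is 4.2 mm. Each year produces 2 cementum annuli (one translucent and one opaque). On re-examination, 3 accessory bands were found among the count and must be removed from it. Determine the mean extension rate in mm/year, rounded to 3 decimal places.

0.840 mm/year

Adjusted count: 11 − 3 + 2 = 10 cementum annuli.
Dividing by 2 cementum annuli per year: 10 / 2 = 5 years.
4.2 mm over 5 years gives 4.2 / 5 ≈ 0.840 mm/year.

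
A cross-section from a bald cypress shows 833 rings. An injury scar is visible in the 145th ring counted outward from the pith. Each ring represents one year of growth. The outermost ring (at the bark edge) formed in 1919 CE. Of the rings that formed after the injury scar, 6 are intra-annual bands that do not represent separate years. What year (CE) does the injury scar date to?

Between ring 145 and the bark edge there are 833 − 145 = 688 rings.
Excluding 6 false rings: 688 − 6 = 682.
Counting back 682 years from 1919 CE places the injury scar in 1919 − 682 = 1237 CE.

1237 CE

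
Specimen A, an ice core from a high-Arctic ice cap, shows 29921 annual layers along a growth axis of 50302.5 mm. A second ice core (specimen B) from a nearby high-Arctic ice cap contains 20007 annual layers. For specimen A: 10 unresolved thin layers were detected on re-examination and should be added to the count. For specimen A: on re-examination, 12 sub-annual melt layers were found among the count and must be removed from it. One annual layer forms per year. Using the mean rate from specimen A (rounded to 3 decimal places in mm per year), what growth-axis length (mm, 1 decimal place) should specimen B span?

Specimen A: after corrections the count is 29921 − 12 + 10 = 29919 annual layers.
A: Mean rate = 50302.5 mm / 29919 years ≈ 1.681 mm per year.
B's length ≈ 1.681 × 20007 = 33631.8 mm.

33631.8 mm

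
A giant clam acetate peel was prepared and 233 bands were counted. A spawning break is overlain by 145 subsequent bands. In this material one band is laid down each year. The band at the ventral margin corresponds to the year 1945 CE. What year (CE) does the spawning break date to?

145 bands formed after the spawning break.
Counting back 145 years from 1945 CE places the spawning break in 1945 − 145 = 1800 CE.

1800 CE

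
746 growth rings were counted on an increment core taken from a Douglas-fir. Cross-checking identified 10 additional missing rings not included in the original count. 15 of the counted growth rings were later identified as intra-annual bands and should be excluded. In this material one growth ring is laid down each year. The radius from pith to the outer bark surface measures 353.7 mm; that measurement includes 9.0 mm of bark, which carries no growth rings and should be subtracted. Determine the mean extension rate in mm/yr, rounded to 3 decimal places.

Adjusted count: 746 − 15 + 10 = 741 growth rings.
Removing the 9.0 mm offcut leaves 353.7 − 9.0 = 344.7 mm.
Mean rate = 344.7 mm / 741 years ≈ 0.465 mm/yr.

0.465 mm/yr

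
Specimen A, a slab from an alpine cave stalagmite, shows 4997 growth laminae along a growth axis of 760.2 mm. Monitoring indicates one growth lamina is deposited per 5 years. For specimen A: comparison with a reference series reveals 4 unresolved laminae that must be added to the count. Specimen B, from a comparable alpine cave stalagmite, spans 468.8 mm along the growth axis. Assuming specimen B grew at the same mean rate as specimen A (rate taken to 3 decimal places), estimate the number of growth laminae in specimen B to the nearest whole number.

Specimen A: true growth lamina count = 4997 + 4 = 5001.
Specimen A: at 5 years per growth lamina, 5001 × 5 = 25005 years.
A: 760.2 mm over 25005 years gives 760.2 / 25005 ≈ 0.030 mm per year.
B spans 468.8 / 0.030 = 15626.67 years; at 5 years per growth lamina that is 15626.67 / 5 ≈ 3125 growth laminae.

3125 growth laminae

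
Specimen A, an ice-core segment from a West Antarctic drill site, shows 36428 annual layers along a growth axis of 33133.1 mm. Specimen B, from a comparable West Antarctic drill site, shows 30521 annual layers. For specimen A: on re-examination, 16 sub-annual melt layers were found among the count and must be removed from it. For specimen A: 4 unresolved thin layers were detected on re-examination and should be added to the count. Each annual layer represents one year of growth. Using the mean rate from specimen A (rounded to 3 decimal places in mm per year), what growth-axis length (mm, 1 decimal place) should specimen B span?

Specimen A: adjusted count: 36428 − 16 + 4 = 36416 annual layers.
A: Extension rate ≈ 33133.1 / 36416 = 0.910 mm/year.
Length of B = 0.910 × 30521 = 27774.1 mm.

27774.1 mm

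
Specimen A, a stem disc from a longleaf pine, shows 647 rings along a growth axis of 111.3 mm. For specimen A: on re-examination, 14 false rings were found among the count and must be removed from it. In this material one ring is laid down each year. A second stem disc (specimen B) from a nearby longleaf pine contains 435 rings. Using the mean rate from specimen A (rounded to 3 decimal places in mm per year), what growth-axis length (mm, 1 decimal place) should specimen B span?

Specimen A: after corrections the count is 647 − 14 = 633 rings.
A: Mean rate = 111.3 mm / 633 years ≈ 0.176 mm/yr.
Length of B = 0.176 × 435 = 76.6 mm.

76.6 mm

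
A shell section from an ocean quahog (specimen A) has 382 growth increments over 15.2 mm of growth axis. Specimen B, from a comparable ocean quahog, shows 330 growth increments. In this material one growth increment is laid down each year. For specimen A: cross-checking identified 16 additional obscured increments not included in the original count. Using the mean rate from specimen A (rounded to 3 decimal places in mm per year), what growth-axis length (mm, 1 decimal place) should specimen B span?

Specimen A: correcting the raw count gives 382 + 16 = 398 true growth increments.
A: Mean rate = 15.2 mm / 398 years ≈ 0.038 mm/year.
Length of B = 0.038 × 330 = 12.5 mm.

12.5 mm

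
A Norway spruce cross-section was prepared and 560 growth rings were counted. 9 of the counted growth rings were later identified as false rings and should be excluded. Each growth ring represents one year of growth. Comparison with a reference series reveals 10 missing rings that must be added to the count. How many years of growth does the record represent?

561 yr

True growth ring count = 560 − 9 + 10 = 561.
At one growth ring per year, that is 561 years.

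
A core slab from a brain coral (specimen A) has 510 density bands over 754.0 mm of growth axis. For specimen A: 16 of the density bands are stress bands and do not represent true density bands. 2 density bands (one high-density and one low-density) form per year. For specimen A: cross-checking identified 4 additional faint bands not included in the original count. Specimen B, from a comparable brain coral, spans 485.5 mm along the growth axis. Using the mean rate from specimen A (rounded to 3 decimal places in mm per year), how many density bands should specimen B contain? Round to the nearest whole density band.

321 density bands

Specimen A: adjusted count: 510 − 16 + 4 = 498 density bands.
Specimen A: dividing by 2 density bands per year: 498 / 2 = 249 years.
A: Extension rate ≈ 754.0 / 249 = 3.028 mm per year.
B spans 485.5 / 3.028 = 160.34 years; at 2 density bands per year that is 160.34 × 2 ≈ 321 density bands.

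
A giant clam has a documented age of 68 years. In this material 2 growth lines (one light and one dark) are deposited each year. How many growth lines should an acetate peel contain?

68 years at 2 growth lines per year gives 68 × 2 = 136 growth lines.
So 136 growth lines should be present.

136 growth lines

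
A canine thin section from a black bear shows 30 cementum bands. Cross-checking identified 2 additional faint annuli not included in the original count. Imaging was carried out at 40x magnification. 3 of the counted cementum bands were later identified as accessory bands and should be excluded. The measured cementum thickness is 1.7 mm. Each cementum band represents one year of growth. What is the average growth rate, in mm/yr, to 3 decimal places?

0.059 mm/yr

After corrections the count is 30 − 3 + 2 = 29 cementum bands.
1.7 mm over 29 years gives 1.7 / 29 ≈ 0.059 mm/yr.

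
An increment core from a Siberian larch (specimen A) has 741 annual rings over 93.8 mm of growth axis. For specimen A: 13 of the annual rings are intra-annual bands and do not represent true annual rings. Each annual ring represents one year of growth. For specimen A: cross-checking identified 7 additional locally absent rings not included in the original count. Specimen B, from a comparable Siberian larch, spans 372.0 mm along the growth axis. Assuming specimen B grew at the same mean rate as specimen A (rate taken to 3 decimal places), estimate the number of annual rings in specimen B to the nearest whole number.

Specimen A: after corrections the count is 741 − 13 + 7 = 735 annual rings.
A: 93.8 mm over 735 years gives 93.8 / 735 ≈ 0.128 mm/yr.
For B, 372.0 / 0.128 = 2906.25 years ≈ 2906 annual rings.

2906 annual rings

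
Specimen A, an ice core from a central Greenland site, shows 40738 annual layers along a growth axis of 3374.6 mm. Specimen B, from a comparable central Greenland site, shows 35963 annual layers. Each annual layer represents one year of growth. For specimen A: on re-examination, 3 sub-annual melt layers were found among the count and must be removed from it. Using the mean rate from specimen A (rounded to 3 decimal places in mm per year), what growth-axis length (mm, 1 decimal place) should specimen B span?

2984.9 mm

Specimen A: adjusted count: 40738 − 3 = 40735 annual layers.
A: Extension rate ≈ 3374.6 / 40735 = 0.083 mm/yr.
For B, 0.083 mm/year × 35963 years = 2984.9 mm.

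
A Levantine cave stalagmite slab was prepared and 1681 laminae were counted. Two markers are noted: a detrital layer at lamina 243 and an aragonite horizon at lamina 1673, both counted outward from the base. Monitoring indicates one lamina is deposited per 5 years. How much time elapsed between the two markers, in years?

The two markers are separated by 1673 − 243 = 1430 laminae.
Multiplying by 5 years per lamina: 1430 × 5 = 7150 years.

7150 yr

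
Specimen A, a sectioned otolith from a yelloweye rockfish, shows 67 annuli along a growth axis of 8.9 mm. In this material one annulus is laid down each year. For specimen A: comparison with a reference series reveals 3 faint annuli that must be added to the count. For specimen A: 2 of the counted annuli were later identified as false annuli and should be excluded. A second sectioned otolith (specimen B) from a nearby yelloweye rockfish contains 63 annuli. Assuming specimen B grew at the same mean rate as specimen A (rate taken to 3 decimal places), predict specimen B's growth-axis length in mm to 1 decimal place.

8.3 mm

Specimen A: adjusted count: 67 − 2 + 3 = 68 annuli.
A: Extension rate ≈ 8.9 / 68 = 0.131 mm/year.
Length of B = 0.131 × 63 = 8.3 mm.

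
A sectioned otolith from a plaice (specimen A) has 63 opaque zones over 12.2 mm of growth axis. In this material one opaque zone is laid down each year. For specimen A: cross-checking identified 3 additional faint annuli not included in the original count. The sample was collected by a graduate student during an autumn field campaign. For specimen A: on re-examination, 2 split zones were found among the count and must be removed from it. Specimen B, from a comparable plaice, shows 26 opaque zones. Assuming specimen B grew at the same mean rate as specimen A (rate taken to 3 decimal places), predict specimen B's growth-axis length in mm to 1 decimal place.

Specimen A: correcting the raw count gives 63 − 2 + 3 = 64 true opaque zones.
A: Mean rate = 12.2 mm / 64 years ≈ 0.191 mm/year.
For B, 0.191 mm/year × 26 years = 5.0 mm.

5.0 mm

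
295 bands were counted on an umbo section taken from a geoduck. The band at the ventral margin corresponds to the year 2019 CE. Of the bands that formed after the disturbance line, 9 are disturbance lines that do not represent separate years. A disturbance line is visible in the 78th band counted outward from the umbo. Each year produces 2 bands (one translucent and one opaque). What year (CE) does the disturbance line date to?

1915 CE

Between band 78 and the ventral margin there are 295 − 78 = 217 bands.
Excluding 9 false bands: 217 − 9 = 208.
Dividing by 2 bands per year: 208 / 2 = 104 years.
2019 − 104 = 1915 CE.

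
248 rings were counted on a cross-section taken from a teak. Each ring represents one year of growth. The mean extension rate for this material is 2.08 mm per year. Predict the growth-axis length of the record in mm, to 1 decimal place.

The record spans 248 years at 2.08 mm per year.
Predicted length = 2.08 mm/year × 248 years = 515.8 mm.

515.8 mm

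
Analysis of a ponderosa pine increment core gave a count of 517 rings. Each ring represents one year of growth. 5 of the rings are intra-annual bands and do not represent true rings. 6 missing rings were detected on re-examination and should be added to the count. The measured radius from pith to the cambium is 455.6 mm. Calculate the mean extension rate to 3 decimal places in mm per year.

0.880 mm per year

Correcting the raw count gives 517 − 5 + 6 = 518 true rings.
Extension rate ≈ 455.6 / 518 = 0.880 mm per year.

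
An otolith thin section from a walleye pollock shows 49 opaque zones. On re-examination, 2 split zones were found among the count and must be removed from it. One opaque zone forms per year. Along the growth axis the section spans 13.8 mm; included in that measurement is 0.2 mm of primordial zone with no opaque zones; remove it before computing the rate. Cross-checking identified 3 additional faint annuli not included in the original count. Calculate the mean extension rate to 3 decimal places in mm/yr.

After corrections the count is 49 − 2 + 3 = 50 opaque zones.
Net length = 13.8 − 0.2 = 13.6 mm.
Extension rate ≈ 13.6 / 50 = 0.272 mm/yr.

0.272 mm/yr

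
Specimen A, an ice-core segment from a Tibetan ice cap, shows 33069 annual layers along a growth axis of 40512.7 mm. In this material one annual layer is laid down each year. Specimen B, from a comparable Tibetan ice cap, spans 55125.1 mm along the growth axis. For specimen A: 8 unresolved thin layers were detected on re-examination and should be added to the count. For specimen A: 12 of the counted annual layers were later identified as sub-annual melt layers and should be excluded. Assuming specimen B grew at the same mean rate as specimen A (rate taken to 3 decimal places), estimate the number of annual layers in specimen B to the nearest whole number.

45000 annual layers

Specimen A: correcting the raw count gives 33069 − 12 + 8 = 33065 true annual layers.
A: 40512.7 mm over 33065 years gives 40512.7 / 33065 ≈ 1.225 mm per year.
For B, 55125.1 / 1.225 = 45000.08 years ≈ 45000 annual layers.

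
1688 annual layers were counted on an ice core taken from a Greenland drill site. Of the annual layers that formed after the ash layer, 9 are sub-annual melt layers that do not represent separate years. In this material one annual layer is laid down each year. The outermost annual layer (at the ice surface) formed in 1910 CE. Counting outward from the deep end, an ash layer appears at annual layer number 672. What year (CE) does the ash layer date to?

The ash layer sits at annual layer 672 from the deep end, so 1688 − 672 = 1016 annual layers formed after it.
Excluding 9 false annual layers: 1016 − 9 = 1007.
Counting back 1007 years from 1910 CE places the ash layer in 1910 − 1007 = 903 CE.

903 CE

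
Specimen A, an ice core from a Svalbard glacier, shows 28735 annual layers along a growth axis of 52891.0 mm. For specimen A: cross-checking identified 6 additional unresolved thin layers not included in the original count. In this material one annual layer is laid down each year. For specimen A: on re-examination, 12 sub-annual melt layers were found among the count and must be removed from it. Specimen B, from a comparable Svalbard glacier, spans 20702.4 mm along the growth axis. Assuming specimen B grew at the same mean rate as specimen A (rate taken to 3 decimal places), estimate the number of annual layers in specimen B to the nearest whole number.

11245 annual layers

Specimen A: adjusted count: 28735 − 12 + 6 = 28729 annual layers.
A: Extension rate ≈ 52891.0 / 28729 = 1.841 mm/yr.
For B, 20702.4 / 1.841 = 11245.19 years ≈ 11245 annual layers.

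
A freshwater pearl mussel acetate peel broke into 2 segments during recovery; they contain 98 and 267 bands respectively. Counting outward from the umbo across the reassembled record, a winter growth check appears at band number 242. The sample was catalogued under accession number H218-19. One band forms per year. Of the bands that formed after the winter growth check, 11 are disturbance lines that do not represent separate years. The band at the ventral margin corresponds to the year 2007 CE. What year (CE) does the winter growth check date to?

Total bands = 98 + 267 = 365.
The winter growth check sits at band 242 from the umbo, so 365 − 242 = 123 bands formed after it.
123 − 11 false = 112 true bands after the winter growth check.
Counting back 112 years from 2007 CE places the winter growth check in 2007 − 112 = 1895 CE.

1895 CE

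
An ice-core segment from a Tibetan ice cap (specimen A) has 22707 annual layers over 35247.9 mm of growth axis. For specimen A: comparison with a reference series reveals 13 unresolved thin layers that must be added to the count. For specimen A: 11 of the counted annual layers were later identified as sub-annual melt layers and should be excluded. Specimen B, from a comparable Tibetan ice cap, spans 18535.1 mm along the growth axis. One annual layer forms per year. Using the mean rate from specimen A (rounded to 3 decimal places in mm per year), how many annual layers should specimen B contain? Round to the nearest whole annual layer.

11943 annual layers

Specimen A: correcting the raw count gives 22707 − 11 + 13 = 22709 true annual layers.
A: 35247.9 mm over 22709 years gives 35247.9 / 22709 ≈ 1.552 mm per year.
Specimen B: 18535.1 mm / 1.552 mm per year = 11942.72 years ≈ 11943 annual layers.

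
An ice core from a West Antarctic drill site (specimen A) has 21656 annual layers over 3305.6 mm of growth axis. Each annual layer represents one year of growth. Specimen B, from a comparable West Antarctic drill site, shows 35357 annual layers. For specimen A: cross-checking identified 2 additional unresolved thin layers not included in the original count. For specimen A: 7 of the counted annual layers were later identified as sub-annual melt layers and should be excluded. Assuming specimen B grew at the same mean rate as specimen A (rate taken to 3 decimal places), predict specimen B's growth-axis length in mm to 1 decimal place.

5409.6 mm

Specimen A: true annual layer count = 21656 − 7 + 2 = 21651.
A: 3305.6 mm over 21651 years gives 3305.6 / 21651 ≈ 0.153 mm per year.
B's length ≈ 0.153 × 35357 = 5409.6 mm.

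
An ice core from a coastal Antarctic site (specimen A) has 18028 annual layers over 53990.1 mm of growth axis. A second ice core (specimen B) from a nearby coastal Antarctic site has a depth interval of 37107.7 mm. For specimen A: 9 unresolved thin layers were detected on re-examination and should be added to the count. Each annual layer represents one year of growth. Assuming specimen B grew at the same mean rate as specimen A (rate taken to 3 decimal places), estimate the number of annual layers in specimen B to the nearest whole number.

12398 annual layers

Specimen A: true annual layer count = 18028 + 9 = 18037.
A: Mean rate = 53990.1 mm / 18037 years ≈ 2.993 mm/year.
B spans 37107.7 / 2.993 = 12398.16 years ≈ 12398 annual layers.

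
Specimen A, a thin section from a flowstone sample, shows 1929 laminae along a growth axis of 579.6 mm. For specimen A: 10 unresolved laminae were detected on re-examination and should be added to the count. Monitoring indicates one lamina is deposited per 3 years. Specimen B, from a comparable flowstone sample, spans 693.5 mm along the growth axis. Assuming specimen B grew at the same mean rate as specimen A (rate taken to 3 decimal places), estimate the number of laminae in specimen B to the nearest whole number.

2312 laminae

Specimen A: correcting the raw count gives 1929 + 10 = 1939 true laminae.
Specimen A: at 3 years per lamina, 1939 × 3 = 5817 years.
A: Mean rate = 579.6 mm / 5817 years ≈ 0.100 mm/year.
Specimen B: 693.5 mm / 0.100 mm per year = 6935.00 years; at 3 years per lamina that is 6935.00 / 3 ≈ 2312 laminae.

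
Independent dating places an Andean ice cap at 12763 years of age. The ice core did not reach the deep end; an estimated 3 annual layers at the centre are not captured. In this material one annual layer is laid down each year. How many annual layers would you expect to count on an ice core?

12760 annual layers

One annual layer per year gives 12763 annual layers over 12763 years.
12763 − 3 missed = 12760 annual layers expected in the prepared section.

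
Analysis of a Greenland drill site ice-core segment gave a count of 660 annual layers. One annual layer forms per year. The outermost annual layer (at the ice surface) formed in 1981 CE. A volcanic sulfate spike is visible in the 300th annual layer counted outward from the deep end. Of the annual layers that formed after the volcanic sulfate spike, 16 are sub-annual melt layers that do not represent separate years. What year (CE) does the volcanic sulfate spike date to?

1637 CE

660 − 300 = 360 annual layers lie beyond the volcanic sulfate spike toward the ice surface.
Excluding 16 false annual layers: 360 − 16 = 344.
1981 − 344 = 1637 CE.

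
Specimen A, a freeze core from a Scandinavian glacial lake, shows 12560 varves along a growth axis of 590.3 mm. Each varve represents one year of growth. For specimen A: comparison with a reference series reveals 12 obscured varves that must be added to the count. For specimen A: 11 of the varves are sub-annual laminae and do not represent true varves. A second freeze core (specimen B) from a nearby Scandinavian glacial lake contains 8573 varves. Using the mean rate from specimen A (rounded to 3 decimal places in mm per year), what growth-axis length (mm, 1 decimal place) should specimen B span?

402.9 mm

Specimen A: true varve count = 12560 − 11 + 12 = 12561.
A: Extension rate ≈ 590.3 / 12561 = 0.047 mm/yr.
Length of B = 0.047 × 8573 = 402.9 mm.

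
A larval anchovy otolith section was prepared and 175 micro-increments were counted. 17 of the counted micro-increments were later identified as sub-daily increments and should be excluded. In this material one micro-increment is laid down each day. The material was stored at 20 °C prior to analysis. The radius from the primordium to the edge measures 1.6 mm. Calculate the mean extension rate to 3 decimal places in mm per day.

After corrections the count is 175 − 17 = 158 micro-increments.
Extension rate ≈ 1.6 / 158 = 0.010 mm per day.

0.010 mm per day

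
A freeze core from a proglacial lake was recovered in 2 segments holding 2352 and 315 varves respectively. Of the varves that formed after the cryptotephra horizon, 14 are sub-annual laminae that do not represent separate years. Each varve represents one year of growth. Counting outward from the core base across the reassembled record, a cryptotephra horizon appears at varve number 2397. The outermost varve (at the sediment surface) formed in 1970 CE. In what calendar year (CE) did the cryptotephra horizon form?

Total varves = 2352 + 315 = 2667.
Between varve 2397 and the sediment surface there are 2667 − 2397 = 270 varves.
270 − 14 false = 256 true varves after the cryptotephra horizon.
1970 − 256 = 1714 CE.

1714 CE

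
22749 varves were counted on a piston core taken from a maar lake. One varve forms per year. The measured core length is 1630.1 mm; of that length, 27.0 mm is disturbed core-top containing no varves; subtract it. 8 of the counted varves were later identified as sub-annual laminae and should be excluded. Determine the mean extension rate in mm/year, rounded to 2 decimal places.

Adjusted count: 22749 − 8 = 22741 varves.
The growth record spans 1630.1 − 27.0 = 1603.1 mm.
Mean rate = 1603.1 mm / 22741 years ≈ 0.07 mm/year.

0.07 mm/year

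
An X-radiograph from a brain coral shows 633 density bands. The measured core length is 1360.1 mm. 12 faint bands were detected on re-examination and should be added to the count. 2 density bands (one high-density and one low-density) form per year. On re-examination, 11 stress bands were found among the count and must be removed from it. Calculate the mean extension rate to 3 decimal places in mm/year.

4.291 mm/year

Correcting the raw count gives 633 − 11 + 12 = 634 true density bands.
With 2 density bands per year, 634 / 2 = 317 years.
Extension rate ≈ 1360.1 / 317 = 4.291 mm/year.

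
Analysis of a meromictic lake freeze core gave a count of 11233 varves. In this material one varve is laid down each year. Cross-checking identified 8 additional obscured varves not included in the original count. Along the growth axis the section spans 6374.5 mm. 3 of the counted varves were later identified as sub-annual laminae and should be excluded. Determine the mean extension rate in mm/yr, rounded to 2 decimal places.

Adjusted count: 11233 − 3 + 8 = 11238 varves.
6374.5 mm over 11238 years gives 6374.5 / 11238 ≈ 0.57 mm/yr.

0.57 mm/yr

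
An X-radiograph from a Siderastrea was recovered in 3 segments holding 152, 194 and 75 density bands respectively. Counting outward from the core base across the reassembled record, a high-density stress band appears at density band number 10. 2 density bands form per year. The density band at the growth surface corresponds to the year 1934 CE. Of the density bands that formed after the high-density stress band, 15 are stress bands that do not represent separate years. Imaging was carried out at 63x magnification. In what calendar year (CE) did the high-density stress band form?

Total density bands = 152 + 194 + 75 = 421.
The high-density stress band sits at density band 10 from the core base, so 421 − 10 = 411 density bands formed after it.
411 − 15 false = 396 true density bands after the high-density stress band.
396 density bands at 2 per year is 396 / 2 = 198 years.
Counting back 198 years from 1934 CE places the high-density stress band in 1934 − 198 = 1736 CE.

1736 CE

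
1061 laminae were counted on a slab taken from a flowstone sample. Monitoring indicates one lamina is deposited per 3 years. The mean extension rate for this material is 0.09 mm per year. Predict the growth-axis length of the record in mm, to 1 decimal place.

286.5 mm

Multiplying by 3 years per lamina: 1061 × 3 = 3183 years.
Length ≈ 0.09 × 3183 = 286.5 mm.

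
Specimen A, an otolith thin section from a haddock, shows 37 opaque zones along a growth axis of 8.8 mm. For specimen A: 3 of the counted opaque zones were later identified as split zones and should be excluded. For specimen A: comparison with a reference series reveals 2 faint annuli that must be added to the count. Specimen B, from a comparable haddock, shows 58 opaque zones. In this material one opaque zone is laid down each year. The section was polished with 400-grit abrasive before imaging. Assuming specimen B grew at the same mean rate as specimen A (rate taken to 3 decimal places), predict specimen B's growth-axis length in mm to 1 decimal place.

Specimen A: adjusted count: 37 − 3 + 2 = 36 opaque zones.
A: Extension rate ≈ 8.8 / 36 = 0.244 mm/year.
For B, 0.244 mm/year × 58 years = 14.2 mm.

14.2 mm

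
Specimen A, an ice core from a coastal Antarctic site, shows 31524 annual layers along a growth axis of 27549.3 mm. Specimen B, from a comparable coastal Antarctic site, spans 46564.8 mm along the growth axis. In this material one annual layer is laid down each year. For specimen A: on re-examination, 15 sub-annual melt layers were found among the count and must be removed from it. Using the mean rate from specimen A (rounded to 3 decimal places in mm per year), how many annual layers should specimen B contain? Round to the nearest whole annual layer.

53278 annual layers

Specimen A: adjusted count: 31524 − 15 = 31509 annual layers.
A: Extension rate ≈ 27549.3 / 31509 = 0.874 mm/year.
Specimen B: 46564.8 mm / 0.874 mm per year = 53277.80 years ≈ 53278 annual layers.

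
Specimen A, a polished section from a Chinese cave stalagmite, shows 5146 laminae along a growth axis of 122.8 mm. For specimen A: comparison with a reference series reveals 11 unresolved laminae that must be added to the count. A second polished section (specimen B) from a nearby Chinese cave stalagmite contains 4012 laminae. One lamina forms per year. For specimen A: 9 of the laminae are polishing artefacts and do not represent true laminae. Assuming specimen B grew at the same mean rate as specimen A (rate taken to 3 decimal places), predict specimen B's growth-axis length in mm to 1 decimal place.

Specimen A: after corrections the count is 5146 − 9 + 11 = 5148 laminae.
A: Extension rate ≈ 122.8 / 5148 = 0.024 mm/yr.
Length of B = 0.024 × 4012 = 96.3 mm.

96.3 mm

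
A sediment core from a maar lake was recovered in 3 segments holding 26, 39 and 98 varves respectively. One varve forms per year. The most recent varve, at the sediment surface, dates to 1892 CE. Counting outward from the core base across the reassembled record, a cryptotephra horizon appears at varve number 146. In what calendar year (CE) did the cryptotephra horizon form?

Total varves = 26 + 39 + 98 = 163.
The cryptotephra horizon sits at varve 146 from the core base, so 163 − 146 = 17 varves formed after it.
The varve at the sediment surface is 1892 CE, so the cryptotephra horizon dates to 1892 − 17 = 1875 CE.

1875 CE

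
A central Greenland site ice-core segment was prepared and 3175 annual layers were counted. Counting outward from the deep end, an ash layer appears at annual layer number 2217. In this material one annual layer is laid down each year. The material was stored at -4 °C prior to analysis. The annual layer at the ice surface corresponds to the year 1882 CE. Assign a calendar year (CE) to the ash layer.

924 CE

Between annual layer 2217 and the ice surface there are 3175 − 2217 = 958 annual layers.
Counting back 958 years from 1882 CE places the ash layer in 1882 − 958 = 924 CE.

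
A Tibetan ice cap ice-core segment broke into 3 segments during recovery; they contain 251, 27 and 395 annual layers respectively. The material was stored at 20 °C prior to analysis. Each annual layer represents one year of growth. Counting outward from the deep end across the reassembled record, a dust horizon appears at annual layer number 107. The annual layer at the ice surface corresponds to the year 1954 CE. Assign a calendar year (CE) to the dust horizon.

1388 CE

Total annual layers = 251 + 27 + 395 = 673.
Between annual layer 107 and the ice surface there are 673 − 107 = 566 annual layers.
1954 − 566 = 1388 CE.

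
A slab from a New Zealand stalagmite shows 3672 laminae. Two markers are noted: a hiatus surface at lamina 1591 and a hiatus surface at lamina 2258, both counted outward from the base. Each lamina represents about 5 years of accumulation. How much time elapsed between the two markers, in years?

3335 yr

Separation: 2258 − 1591 = 667 laminae.
667 laminae at 5 years each span 667 × 5 = 3335 years.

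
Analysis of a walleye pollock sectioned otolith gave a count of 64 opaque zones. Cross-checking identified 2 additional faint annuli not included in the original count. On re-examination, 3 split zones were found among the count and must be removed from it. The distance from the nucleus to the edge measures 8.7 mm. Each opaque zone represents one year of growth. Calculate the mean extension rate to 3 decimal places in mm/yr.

Adjusted count: 64 − 3 + 2 = 63 opaque zones.
Extension rate ≈ 8.7 / 63 = 0.138 mm/yr.

0.138 mm/yr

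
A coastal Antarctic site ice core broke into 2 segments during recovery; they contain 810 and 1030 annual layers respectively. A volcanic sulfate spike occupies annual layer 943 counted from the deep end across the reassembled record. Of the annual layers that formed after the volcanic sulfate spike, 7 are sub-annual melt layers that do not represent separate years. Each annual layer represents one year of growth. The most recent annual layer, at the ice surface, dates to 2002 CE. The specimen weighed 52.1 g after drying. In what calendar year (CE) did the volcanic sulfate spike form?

1112 CE

Total annual layers = 810 + 1030 = 1840.
Between annual layer 943 and the ice surface there are 1840 − 943 = 897 annual layers.
Excluding 7 false annual layers: 897 − 7 = 890.
Counting back 890 years from 2002 CE places the volcanic sulfate spike in 2002 − 890 = 1112 CE.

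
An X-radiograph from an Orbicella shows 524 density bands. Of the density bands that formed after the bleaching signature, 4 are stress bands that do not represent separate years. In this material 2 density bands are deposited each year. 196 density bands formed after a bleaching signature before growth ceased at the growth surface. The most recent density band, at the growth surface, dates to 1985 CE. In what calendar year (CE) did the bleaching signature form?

1889 CE

There are 196 density bands younger than the bleaching signature.
196 − 4 false = 192 true density bands after the bleaching signature.
With 2 density bands per year, 192 / 2 = 96 years.
Counting back 96 years from 1985 CE places the bleaching signature in 1985 − 96 = 1889 CE.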